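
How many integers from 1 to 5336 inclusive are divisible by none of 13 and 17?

4637

410 + 313 − 24 = 699
5336 − 699 = 4637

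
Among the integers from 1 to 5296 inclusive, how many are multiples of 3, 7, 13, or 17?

2666

Using inclusion–exclusion:
1765 + 756 + 407 + 311 − 252 − 135 − 103 − 58 − 44 − 23 + 19 + 14 + 7 + 3 − 1 = 2666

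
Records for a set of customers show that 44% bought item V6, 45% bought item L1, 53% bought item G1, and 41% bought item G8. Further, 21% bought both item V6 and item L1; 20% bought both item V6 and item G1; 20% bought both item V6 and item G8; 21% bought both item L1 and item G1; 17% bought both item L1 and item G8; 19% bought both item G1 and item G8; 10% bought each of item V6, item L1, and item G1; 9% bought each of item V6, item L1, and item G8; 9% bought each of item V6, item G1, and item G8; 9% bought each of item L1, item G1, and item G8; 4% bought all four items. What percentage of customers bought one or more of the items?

98%

By inclusion–exclusion:
P(union) = 44 + 45 + 53 + 41 − 21 − 20 − 20 − 21 − 17 − 19 + 10 + 9 + 9 + 9 − 4 = 98%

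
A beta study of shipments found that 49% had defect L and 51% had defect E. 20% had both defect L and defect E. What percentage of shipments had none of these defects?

20%

By inclusion–exclusion:
P(union) = 49 + 51 − 20 = 80%
P(none) = 100% − 80% = 20%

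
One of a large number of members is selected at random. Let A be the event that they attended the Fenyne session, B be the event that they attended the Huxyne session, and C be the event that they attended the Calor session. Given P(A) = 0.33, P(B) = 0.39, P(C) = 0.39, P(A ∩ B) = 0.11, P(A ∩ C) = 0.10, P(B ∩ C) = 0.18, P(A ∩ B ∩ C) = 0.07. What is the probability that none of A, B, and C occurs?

0.21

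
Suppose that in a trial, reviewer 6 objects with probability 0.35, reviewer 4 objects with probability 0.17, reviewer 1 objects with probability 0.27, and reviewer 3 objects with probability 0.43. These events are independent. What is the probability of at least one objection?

P(none) = (1 − 0.35) × (1 − 0.17) × (1 − 0.27) × (1 − 0.43) = 0.65 × 0.83 × 0.73 × 0.57 = 0.22448595
P(at least one) = 1 − 0.22448595 = 0.77551405

0.77551405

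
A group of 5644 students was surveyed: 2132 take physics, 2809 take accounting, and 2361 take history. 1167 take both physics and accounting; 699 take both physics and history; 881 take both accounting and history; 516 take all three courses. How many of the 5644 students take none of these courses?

By inclusion-exclusion,
|union| = 2132 + 2809 + 2361 − 1167 − 699 − 881 + 516 = 5071
None: 5644 − 5071 = 573

573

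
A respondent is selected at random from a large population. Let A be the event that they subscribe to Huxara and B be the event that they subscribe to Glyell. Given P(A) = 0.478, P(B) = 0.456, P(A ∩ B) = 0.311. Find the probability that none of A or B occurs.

0.377

Using inclusion–exclusion:
P(A ∪ B) = 0.478 + 0.456 − 0.311 = 0.623
P(none) = 1 − 0.623 = 0.377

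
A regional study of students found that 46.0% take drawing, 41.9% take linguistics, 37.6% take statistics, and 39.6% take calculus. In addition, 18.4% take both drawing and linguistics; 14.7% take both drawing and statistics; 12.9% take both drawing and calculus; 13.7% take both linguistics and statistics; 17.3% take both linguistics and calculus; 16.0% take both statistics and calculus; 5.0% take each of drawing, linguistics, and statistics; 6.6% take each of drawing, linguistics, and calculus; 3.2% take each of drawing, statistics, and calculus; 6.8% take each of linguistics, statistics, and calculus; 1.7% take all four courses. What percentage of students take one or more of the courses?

P(at least one) = 46.0 + 41.9 + 37.6 + 39.6 − 18.4 − 14.7 − 12.9 − 13.7 − 17.3 − 16.0 + 5.0 + 6.6 + 3.2 + 6.8 − 1.7 = 92.0%

92.0%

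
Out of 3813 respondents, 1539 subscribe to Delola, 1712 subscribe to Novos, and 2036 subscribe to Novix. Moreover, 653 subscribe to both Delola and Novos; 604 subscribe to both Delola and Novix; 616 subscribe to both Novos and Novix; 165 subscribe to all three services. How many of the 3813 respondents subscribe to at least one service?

By inclusion-exclusion,
N(≥1) = 1539 + 1712 + 2036 − 653 − 604 − 616 + 165 = 3579

3579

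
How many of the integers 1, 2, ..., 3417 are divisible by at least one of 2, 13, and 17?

⌊3417/2⌋ + ⌊3417/13⌋ + ⌊3417/17⌋ − ⌊3417/26⌋ − ⌊3417/34⌋ − ⌊3417/221⌋ + ⌊3417/442⌋ = 1708 + 262 + 201 − 131 − 100 − 15 + 7 = 1932

1932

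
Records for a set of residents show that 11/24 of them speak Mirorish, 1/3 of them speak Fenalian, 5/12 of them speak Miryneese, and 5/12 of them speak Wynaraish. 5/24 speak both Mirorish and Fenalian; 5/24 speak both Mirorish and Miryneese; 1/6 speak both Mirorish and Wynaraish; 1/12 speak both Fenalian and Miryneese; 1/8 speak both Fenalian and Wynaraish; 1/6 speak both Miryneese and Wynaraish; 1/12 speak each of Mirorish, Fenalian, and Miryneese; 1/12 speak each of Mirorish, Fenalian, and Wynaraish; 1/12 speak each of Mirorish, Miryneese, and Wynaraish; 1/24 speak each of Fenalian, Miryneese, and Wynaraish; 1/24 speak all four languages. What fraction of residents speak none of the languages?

P(union) = 11/24 + 1/3 + 5/12 + 5/12 − 5/24 − 5/24 − 1/6 − 1/12 − 1/8 − 1/6 + 1/12 + 1/12 + 1/12 + 1/24 − 1/24 = 11/12
P(none) = 1 − 11/12 = 1/12

1/12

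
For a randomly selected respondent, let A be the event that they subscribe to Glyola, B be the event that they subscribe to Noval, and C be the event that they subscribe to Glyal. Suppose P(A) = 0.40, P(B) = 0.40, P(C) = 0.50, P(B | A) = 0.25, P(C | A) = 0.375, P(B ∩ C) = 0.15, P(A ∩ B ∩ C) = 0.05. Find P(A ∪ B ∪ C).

0.95

P(A ∩ B) = P(A)·P(B|A) = 0.40 × 0.25 = 0.10
P(A ∩ C) = P(A)·P(C|A) = 0.40 × 0.375 = 0.15
P(A ∪ B ∪ C) = 0.40 + 0.40 + 0.50 − 0.10 − 0.15 − 0.15 + 0.05 = 0.95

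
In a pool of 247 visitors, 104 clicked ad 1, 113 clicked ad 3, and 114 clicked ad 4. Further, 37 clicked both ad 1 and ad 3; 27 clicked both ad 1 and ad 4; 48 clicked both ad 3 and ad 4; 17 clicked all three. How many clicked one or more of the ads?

N(≥1) = 104 + 113 + 114 − 37 − 27 − 48 + 17 = 236

236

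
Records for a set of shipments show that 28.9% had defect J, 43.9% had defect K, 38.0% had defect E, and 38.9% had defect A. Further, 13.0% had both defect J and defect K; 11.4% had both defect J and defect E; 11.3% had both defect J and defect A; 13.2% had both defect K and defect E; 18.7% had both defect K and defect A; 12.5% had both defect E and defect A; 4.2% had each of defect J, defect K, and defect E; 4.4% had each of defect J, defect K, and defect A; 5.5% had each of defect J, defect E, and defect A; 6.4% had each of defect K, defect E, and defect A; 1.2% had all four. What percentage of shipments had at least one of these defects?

88.9%

Inclusion–exclusion gives
P(union) = 28.9 + 43.9 + 38.0 + 38.9 − 13.0 − 11.4 − 11.3 − 13.2 − 18.7 − 12.5 + 4.2 + 4.4 + 5.5 + 6.4 − 1.2 = 88.9%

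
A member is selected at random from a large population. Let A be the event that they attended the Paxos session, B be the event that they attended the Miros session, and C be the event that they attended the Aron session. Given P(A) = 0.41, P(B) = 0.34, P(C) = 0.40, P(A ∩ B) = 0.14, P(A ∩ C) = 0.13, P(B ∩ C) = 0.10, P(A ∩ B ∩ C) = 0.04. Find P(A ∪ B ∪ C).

0.82

P(A ∪ B ∪ C) = 0.41 + 0.34 + 0.40 − 0.14 − 0.13 − 0.10 + 0.04 = 0.82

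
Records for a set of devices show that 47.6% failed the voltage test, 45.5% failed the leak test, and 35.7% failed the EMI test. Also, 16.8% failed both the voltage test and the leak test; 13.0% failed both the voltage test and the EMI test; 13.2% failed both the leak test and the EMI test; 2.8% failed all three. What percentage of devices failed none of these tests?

11.4%

P(union) = 47.6 + 45.5 + 35.7 − 16.8 − 13.0 − 13.2 + 2.8 = 88.6%
P(none) = 100% − 88.6% = 11.4%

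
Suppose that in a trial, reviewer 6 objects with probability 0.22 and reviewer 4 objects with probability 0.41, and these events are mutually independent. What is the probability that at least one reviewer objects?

P(none) = (1 − 0.22) × (1 − 0.41) = 0.78 × 0.59 = 0.4602
P(at least one) = 1 − 0.4602 = 0.5398

0.5398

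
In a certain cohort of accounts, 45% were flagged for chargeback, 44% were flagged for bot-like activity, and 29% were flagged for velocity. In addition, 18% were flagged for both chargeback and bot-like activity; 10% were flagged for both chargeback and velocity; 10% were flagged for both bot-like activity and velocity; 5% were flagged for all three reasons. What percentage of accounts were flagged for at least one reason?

Apply inclusion-exclusion:
P(at least one) = 45 + 44 + 29 − 18 − 10 − 10 + 5 = 85%

85%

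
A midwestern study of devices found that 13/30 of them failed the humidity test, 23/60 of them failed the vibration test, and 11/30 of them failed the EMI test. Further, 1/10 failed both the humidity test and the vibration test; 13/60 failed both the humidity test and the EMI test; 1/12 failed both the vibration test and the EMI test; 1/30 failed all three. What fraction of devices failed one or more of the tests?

49/60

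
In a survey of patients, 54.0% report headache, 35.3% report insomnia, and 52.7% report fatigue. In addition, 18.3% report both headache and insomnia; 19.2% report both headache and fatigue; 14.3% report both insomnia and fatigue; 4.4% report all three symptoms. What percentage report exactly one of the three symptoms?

By inclusion–exclusion (exactly-one form):
P(exactly one) = 54.0 + 35.3 + 52.7 − 2·18.3 − 2·19.2 − 2·14.3 + 3·4.4 = 51.6%

51.6%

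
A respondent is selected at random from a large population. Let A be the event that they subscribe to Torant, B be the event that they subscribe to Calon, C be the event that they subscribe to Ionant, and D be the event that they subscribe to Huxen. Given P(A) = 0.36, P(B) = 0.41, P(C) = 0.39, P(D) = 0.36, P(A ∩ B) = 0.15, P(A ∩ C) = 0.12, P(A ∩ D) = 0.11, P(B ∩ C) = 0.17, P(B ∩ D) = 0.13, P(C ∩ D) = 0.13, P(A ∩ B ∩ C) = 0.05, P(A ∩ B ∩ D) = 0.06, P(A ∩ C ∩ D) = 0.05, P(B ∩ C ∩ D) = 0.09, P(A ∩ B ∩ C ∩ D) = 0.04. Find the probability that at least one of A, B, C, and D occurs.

0.92

By inclusion–exclusion:
P(A ∪ B ∪ C ∪ D) = 0.36 + 0.41 + 0.39 + 0.36 − 0.15 − 0.12 − 0.11 − 0.17 − 0.13 − 0.13 + 0.05 + 0.06 + 0.05 + 0.09 − 0.04 = 0.92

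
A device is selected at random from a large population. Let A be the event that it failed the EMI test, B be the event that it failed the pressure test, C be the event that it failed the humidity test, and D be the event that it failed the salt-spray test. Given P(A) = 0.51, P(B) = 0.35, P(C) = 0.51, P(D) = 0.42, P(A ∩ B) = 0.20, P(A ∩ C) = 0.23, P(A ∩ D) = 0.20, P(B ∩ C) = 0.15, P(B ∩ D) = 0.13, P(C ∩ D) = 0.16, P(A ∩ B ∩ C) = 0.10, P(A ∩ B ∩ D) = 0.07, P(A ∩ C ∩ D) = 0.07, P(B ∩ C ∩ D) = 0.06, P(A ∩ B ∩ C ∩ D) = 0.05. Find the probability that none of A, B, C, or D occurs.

By inclusion-exclusion,
P(A ∪ B ∪ C ∪ D) = 0.51 + 0.35 + 0.51 + 0.42 − 0.20 − 0.23 − 0.20 − 0.15 − 0.13 − 0.16 + 0.10 + 0.07 + 0.07 + 0.06 − 0.05 = 0.97
P(none) = 1 − 0.97 = 0.03

0.03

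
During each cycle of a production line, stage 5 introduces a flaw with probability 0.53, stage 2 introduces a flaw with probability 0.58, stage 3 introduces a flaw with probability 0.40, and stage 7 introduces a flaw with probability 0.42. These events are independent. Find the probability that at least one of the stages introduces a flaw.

P(none) = (1 − 0.53) × (1 − 0.58) × (1 − 0.40) × (1 − 0.42) = 0.47 × 0.42 × 0.60 × 0.58 = 0.0686952
P(at least one) = 1 − 0.0686952 = 0.9313048

0.9313048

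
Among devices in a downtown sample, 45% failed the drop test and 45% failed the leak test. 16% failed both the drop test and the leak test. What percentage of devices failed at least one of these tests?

74%

Apply inclusion-exclusion:
P(at least one) = 45 + 45 − 16 = 74%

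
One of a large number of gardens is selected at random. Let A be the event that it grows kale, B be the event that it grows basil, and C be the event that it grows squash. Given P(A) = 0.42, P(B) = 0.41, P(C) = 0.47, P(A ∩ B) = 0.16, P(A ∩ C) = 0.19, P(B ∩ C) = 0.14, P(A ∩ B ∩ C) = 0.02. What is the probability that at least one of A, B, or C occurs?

P(A ∪ B ∪ C) = 0.42 + 0.41 + 0.47 − 0.16 − 0.19 − 0.14 + 0.02 = 0.83

0.83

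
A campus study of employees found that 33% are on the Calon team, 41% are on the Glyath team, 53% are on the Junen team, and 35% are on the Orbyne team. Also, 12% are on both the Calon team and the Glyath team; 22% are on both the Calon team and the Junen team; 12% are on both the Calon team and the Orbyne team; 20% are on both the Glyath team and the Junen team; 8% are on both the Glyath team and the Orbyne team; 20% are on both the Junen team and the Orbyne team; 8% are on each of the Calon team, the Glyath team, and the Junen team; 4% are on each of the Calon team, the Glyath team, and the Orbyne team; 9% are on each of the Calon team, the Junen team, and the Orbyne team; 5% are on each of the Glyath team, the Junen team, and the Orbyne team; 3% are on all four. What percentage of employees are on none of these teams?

9%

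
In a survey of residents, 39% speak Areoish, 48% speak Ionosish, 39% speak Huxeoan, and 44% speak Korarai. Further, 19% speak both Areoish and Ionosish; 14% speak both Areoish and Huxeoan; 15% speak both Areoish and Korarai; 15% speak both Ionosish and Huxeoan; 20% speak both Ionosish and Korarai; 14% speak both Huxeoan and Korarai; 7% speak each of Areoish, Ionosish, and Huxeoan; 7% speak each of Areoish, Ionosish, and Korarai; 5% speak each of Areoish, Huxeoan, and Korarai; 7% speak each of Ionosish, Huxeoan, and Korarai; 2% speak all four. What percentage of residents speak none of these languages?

Apply inclusion-exclusion:
P(union) = 39 + 48 + 39 + 44 − 19 − 14 − 15 − 15 − 20 − 14 + 7 + 7 + 5 + 7 − 2 = 97%
P(none) = 100% − 97% = 3%

3%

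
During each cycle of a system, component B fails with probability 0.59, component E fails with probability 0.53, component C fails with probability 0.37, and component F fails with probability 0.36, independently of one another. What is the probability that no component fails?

0.07769664

P(none) = (1 − 0.59) × (1 − 0.53) × (1 − 0.37) × (1 − 0.36) = 0.41 × 0.47 × 0.63 × 0.64 = 0.07769664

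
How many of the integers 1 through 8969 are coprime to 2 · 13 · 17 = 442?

By inclusion-exclusion,
4484 + 689 + 527 − 344 − 263 − 40 + 20 = 5073
8969 − 5073 = 3896

3896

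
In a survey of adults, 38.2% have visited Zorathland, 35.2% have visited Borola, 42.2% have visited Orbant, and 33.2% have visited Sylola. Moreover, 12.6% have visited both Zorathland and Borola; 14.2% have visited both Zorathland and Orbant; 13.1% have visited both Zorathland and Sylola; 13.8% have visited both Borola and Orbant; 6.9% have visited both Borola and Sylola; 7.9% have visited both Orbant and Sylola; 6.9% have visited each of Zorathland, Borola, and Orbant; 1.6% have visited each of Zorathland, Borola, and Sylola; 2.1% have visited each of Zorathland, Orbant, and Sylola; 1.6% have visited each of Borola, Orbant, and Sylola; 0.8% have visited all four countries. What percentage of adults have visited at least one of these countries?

By inclusion–exclusion:
P(union) = 38.2 + 35.2 + 42.2 + 33.2 − 12.6 − 14.2 − 13.1 − 13.8 − 6.9 − 7.9 + 6.9 + 1.6 + 2.1 + 1.6 − 0.8 = 91.7%

91.7%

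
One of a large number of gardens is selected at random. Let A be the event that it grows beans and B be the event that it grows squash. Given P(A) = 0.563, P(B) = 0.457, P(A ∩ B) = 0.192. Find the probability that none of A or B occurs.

P(A ∪ B) = 0.563 + 0.457 − 0.192 = 0.828
P(none) = 1 − 0.828 = 0.172

0.172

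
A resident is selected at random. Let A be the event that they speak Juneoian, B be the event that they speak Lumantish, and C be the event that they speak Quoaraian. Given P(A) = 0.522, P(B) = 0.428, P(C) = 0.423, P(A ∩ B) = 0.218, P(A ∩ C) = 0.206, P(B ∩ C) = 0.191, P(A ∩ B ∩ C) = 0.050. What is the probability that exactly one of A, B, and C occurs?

0.293

P(exactly one) = 0.522 + 0.428 + 0.423 − 2·0.218 − 2·0.206 − 2·0.191 + 3·0.050 = 0.293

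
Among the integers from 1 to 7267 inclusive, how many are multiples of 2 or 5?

By inclusion–exclusion:
floor(7267/2) + floor(7267/5) − floor(7267/10) = 3633 + 1453 − 726 = 4360

4360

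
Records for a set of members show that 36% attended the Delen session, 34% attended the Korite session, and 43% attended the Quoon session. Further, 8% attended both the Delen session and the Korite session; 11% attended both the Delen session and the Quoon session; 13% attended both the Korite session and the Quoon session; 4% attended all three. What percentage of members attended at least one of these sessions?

85%

By inclusion–exclusion:
P(at least one) = 36 + 34 + 43 − 8 − 11 − 13 + 4 = 85%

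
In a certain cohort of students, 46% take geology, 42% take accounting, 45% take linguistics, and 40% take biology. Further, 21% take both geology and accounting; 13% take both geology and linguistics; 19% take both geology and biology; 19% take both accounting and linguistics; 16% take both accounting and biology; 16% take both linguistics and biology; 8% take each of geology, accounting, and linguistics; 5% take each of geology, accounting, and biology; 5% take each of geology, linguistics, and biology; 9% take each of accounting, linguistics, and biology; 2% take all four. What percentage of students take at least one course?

94%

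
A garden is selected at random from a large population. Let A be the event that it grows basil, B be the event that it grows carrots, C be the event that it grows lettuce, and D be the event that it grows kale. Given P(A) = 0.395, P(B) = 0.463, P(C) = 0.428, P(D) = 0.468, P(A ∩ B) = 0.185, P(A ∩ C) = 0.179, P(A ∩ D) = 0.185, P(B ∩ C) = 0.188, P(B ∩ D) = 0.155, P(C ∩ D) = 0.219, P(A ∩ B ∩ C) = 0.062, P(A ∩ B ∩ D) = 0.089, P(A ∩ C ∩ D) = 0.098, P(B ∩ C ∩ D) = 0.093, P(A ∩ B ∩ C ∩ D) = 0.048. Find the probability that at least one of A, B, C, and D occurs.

By inclusion–exclusion:
P(A ∪ B ∪ C ∪ D) = 0.395 + 0.463 + 0.428 + 0.468 − 0.185 − 0.179 − 0.185 − 0.188 − 0.155 − 0.219 + 0.062 + 0.089 + 0.098 + 0.093 − 0.048 = 0.937

0.937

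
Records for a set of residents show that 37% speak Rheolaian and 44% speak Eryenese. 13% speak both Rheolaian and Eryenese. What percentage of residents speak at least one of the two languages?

68%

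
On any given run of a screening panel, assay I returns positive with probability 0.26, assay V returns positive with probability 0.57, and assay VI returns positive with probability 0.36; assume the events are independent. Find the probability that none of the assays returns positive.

0.203648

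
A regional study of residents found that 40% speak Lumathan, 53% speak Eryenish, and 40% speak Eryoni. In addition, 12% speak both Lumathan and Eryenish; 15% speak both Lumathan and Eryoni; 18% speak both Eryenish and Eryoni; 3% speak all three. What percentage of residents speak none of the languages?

9%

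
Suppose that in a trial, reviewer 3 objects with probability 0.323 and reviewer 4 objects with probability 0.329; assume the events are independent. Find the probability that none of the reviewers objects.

P(none) = (1 − 0.323) × (1 − 0.329) = 0.677 × 0.671 = 0.454267

0.454267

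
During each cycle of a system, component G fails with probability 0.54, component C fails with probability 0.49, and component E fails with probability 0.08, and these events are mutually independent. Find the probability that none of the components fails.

Independence gives P(none) = ∏(1 − pᵢ).
P(none) = (1 − 0.54) × (1 − 0.49) × (1 − 0.08) = 0.46 × 0.51 × 0.92 = 0.215832

0.215832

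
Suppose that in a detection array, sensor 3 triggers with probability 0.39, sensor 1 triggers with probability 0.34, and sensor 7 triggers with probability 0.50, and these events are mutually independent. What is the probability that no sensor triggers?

Independence gives P(none) = ∏(1 − pᵢ).
P(none) = (1 − 0.39) × (1 − 0.34) × (1 − 0.50) = 0.61 × 0.66 × 0.50 = 0.2013

0.2013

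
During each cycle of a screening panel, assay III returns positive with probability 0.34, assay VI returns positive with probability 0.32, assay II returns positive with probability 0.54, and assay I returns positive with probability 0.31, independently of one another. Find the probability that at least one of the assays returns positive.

Since the events are independent, P(none) is the product of the individual non-occurrence probabilities.
P(none) = (1 − 0.34) × (1 − 0.32) × (1 − 0.54) × (1 − 0.31) = 0.66 × 0.68 × 0.46 × 0.69 = 0.14244912
P(at least one) = 1 − 0.14244912 = 0.85755088

0.85755088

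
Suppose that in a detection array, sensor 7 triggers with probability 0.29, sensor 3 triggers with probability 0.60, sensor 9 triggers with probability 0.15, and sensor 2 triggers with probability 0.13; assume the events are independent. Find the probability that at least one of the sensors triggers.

0.789982

Independence gives P(none) = ∏(1 − pᵢ).
P(none) = (1 − 0.29) × (1 − 0.60) × (1 − 0.15) × (1 − 0.13) = 0.71 × 0.40 × 0.85 × 0.87 = 0.210018
P(at least one) = 1 − 0.210018 = 0.789982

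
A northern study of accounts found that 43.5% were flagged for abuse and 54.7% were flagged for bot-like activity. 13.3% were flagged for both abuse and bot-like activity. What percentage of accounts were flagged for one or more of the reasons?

By inclusion–exclusion:
P(at least one) = 43.5 + 54.7 − 13.3 = 84.9%

84.9%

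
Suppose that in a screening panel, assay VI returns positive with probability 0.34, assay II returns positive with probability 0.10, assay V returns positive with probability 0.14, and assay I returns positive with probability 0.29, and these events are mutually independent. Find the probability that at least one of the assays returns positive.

Since the events are independent, P(none) is the product of the individual non-occurrence probabilities.
P(none) = (1 − 0.34) × (1 − 0.10) × (1 − 0.14) × (1 − 0.29) = 0.66 × 0.90 × 0.86 × 0.71 = 0.3626964
P(at least one) = 1 − 0.3626964 = 0.6373036

0.6373036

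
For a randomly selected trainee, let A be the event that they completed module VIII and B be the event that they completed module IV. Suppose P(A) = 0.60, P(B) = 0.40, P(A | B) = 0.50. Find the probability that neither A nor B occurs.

0.20

P(A ∩ B) = P(B)·P(A|B) = 0.40 × 0.50 = 0.20
P(A ∪ B) = 0.60 + 0.40 − 0.20 = 0.80
P(none) = 1 − 0.80 = 0.20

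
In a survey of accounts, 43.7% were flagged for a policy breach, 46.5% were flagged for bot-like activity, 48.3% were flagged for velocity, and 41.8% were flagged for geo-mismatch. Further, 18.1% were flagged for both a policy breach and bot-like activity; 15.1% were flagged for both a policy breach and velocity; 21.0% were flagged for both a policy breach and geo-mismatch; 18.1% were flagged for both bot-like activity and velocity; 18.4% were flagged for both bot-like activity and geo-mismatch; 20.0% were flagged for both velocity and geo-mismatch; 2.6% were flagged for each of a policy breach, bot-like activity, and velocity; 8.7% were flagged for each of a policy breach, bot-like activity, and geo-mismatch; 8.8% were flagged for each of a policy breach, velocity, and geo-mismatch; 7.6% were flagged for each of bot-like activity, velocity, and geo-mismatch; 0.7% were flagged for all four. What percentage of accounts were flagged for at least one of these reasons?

Inclusion–exclusion gives
P(union) = 43.7 + 46.5 + 48.3 + 41.8 − 18.1 − 15.1 − 21.0 − 18.1 − 18.4 − 20.0 + 2.6 + 8.7 + 8.8 + 7.6 − 0.7 = 96.6%

96.6%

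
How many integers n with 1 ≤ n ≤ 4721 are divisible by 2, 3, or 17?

3240

floor(4721/2) + floor(4721/3) + floor(4721/17) − floor(4721/6) − floor(4721/34) − floor(4721/51) + floor(4721/102) = 2360 + 1573 + 277 − 786 − 138 − 92 + 46 = 3240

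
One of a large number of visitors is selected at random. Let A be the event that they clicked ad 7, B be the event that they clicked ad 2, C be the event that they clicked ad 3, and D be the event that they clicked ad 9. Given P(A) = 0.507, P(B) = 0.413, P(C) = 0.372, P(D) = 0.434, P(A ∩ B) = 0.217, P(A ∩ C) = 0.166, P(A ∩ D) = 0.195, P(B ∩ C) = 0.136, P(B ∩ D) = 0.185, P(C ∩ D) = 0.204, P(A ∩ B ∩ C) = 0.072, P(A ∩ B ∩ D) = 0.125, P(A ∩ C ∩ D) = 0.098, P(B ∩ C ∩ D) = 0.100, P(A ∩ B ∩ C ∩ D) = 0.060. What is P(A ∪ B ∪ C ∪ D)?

By inclusion–exclusion:
P(A ∪ B ∪ C ∪ D) = 0.507 + 0.413 + 0.372 + 0.434 − 0.217 − 0.166 − 0.195 − 0.136 − 0.185 − 0.204 + 0.072 + 0.125 + 0.098 + 0.100 − 0.060 = 0.958

0.958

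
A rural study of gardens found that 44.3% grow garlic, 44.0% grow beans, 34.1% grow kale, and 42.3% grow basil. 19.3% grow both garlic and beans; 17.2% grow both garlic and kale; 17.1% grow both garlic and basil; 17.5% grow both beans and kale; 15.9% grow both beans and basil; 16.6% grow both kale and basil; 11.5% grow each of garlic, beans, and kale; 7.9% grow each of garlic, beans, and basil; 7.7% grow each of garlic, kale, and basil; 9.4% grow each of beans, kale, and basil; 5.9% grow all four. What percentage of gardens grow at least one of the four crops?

91.7%

By inclusion–exclusion:
P(at least one) = 44.3 + 44.0 + 34.1 + 42.3 − 19.3 − 17.2 − 17.1 − 17.5 − 15.9 − 16.6 + 11.5 + 7.9 + 7.7 + 9.4 − 5.9 = 91.7%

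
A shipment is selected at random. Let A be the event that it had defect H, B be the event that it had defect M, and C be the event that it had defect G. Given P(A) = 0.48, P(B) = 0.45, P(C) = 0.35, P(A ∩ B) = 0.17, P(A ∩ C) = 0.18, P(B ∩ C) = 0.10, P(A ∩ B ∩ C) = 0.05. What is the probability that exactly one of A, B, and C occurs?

0.53

Using the inclusion–exclusion count for exactly one event:
P(exactly one) = 0.48 + 0.45 + 0.35 − 2·0.17 − 2·0.18 − 2·0.10 + 3·0.05 = 0.53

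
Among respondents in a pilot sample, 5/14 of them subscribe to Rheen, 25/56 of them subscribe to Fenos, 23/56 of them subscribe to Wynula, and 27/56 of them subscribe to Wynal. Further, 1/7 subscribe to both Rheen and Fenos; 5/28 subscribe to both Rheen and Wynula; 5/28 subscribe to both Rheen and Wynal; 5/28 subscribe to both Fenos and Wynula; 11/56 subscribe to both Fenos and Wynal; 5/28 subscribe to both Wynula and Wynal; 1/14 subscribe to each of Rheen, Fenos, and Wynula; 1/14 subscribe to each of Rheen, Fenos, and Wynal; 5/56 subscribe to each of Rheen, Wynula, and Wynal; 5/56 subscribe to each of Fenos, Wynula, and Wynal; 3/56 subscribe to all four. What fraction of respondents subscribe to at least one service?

51/56

P(union) = 5/14 + 25/56 + 23/56 + 27/56 − 1/7 − 5/28 − 5/28 − 5/28 − 11/56 − 5/28 + 1/14 + 1/14 + 5/56 + 5/56 − 3/56 = 51/56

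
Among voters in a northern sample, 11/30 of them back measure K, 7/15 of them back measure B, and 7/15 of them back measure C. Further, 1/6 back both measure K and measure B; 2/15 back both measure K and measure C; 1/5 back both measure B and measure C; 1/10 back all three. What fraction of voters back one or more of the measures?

9/10

P(union) = 11/30 + 7/15 + 7/15 − 1/6 − 2/15 − 1/5 + 1/10 = 9/10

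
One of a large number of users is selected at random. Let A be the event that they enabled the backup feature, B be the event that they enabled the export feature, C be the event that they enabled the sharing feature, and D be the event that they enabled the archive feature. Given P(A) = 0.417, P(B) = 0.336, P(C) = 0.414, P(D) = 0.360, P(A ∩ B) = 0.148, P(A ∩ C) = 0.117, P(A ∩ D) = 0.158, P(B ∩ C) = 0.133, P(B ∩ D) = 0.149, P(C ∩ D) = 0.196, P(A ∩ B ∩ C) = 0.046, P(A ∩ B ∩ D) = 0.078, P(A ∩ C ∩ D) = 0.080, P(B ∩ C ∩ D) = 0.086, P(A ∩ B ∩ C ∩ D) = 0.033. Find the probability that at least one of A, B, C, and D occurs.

P(A ∪ B ∪ C ∪ D) = 0.417 + 0.336 + 0.414 + 0.360 − 0.148 − 0.117 − 0.158 − 0.133 − 0.149 − 0.196 + 0.046 + 0.078 + 0.080 + 0.086 − 0.033 = 0.883

0.883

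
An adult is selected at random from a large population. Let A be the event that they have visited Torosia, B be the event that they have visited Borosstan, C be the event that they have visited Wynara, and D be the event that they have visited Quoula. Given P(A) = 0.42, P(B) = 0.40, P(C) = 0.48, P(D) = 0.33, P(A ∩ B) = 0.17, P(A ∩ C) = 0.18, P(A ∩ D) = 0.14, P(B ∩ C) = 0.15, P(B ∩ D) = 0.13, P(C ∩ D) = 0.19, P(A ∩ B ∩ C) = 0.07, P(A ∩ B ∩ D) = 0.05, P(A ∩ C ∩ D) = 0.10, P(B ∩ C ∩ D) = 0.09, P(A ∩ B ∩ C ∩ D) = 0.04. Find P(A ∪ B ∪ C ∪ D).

By inclusion–exclusion:
P(A ∪ B ∪ C ∪ D) = 0.42 + 0.40 + 0.48 + 0.33 − 0.17 − 0.18 − 0.14 − 0.15 − 0.13 − 0.19 + 0.07 + 0.05 + 0.10 + 0.09 − 0.04 = 0.94

0.94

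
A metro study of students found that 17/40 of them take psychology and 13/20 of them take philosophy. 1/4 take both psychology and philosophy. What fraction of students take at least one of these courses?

33/40

Inclusion–exclusion gives
P(≥1) = 17/40 + 13/20 − 1/4 = 33/40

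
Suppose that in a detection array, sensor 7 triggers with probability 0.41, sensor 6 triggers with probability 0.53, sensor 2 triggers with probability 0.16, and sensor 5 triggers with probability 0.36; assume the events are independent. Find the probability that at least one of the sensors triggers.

P(none) = (1 − 0.41) × (1 − 0.53) × (1 − 0.16) × (1 − 0.36) = 0.59 × 0.47 × 0.84 × 0.64 = 0.14907648
P(at least one) = 1 − 0.14907648 = 0.85092352

0.85092352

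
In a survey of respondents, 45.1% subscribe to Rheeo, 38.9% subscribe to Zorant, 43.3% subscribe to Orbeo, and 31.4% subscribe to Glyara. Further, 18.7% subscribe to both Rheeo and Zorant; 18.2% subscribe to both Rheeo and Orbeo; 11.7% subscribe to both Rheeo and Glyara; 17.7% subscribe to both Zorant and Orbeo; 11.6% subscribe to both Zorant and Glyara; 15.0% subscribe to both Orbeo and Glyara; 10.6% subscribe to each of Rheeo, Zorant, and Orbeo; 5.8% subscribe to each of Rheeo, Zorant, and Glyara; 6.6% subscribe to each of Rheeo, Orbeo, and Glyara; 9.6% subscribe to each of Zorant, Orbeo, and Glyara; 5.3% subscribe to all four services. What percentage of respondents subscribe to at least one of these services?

P(≥1) = 45.1 + 38.9 + 43.3 + 31.4 − 18.7 − 18.2 − 11.7 − 17.7 − 11.6 − 15.0 + 10.6 + 5.8 + 6.6 + 9.6 − 5.3 = 93.1%

93.1%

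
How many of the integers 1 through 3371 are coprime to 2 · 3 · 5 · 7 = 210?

770

Apply inclusion-exclusion:
floor(3371/2) + floor(3371/3) + floor(3371/5) + floor(3371/7) − floor(3371/6) − floor(3371/10) − floor(3371/14) − floor(3371/15) − floor(3371/21) − floor(3371/35) + floor(3371/30) + floor(3371/42) + floor(3371/70) + floor(3371/105) − floor(3371/210) = 1685 + 1123 + 674 + 481 − 561 − 337 − 240 − 224 − 160 − 96 + 112 + 80 + 48 + 32 − 16 = 2601
3371 − 2601 = 770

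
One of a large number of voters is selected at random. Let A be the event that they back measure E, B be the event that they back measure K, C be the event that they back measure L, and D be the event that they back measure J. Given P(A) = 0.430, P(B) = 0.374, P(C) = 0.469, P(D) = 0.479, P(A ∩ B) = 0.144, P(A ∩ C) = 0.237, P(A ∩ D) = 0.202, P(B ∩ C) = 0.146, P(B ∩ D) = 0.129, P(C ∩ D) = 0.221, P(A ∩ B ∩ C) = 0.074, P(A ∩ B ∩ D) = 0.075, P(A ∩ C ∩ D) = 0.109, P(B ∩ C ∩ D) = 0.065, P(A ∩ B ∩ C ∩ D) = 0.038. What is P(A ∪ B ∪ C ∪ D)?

P(A ∪ B ∪ C ∪ D) = 0.430 + 0.374 + 0.469 + 0.479 − 0.144 − 0.237 − 0.202 − 0.146 − 0.129 − 0.221 + 0.074 + 0.075 + 0.109 + 0.065 − 0.038 = 0.958

0.958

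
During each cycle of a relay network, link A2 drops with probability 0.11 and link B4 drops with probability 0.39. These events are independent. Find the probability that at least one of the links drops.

P(none) = (1 − 0.11) × (1 − 0.39) = 0.89 × 0.61 = 0.5429
P(at least one) = 1 − 0.5429 = 0.4571

0.4571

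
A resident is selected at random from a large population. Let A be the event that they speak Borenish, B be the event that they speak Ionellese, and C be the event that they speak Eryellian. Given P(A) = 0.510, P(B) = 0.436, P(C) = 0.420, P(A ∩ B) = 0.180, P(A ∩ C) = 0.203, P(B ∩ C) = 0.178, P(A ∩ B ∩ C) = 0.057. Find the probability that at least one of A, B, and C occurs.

0.862

P(A ∪ B ∪ C) = 0.510 + 0.436 + 0.420 − 0.180 − 0.203 − 0.178 + 0.057 = 0.862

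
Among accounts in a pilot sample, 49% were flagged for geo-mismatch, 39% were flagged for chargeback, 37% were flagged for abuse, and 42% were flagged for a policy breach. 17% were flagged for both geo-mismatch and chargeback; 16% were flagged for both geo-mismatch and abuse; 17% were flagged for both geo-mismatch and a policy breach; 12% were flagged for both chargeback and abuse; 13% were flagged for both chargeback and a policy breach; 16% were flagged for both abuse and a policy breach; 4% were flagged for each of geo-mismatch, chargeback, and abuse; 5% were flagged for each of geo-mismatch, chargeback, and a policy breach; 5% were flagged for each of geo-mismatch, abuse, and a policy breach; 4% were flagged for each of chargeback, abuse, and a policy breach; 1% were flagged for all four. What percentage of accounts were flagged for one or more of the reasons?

Apply inclusion-exclusion:
P(≥1) = 49 + 39 + 37 + 42 − 17 − 16 − 17 − 12 − 13 − 16 + 4 + 5 + 5 + 4 − 1 = 93%

93%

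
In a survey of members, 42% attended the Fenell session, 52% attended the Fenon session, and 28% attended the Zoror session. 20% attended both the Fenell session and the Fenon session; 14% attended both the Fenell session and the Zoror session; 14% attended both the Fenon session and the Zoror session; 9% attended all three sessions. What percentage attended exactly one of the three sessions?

By inclusion–exclusion (exactly-one form):
P(exactly one) = 42 + 52 + 28 − 2·20 − 2·14 − 2·14 + 3·9 = 53%

53%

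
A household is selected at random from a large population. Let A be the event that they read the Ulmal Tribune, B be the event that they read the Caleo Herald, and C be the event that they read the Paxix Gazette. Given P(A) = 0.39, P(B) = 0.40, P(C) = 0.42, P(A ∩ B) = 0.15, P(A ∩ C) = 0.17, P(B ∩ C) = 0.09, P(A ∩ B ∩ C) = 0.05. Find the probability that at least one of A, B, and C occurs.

P(A ∪ B ∪ C) = 0.39 + 0.40 + 0.42 − 0.15 − 0.17 − 0.09 + 0.05 = 0.85

0.85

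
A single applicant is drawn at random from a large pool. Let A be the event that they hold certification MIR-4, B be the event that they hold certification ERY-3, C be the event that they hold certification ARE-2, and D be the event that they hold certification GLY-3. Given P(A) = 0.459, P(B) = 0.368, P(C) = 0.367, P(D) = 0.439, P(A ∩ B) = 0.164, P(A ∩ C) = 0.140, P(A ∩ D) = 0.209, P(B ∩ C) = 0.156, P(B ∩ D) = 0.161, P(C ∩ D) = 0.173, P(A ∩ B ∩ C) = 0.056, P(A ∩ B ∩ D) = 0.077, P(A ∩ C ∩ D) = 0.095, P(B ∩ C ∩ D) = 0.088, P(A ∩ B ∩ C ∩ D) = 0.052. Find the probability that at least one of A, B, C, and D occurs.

Apply inclusion-exclusion:
P(A ∪ B ∪ C ∪ D) = 0.459 + 0.368 + 0.367 + 0.439 − 0.164 − 0.140 − 0.209 − 0.156 − 0.161 − 0.173 + 0.056 + 0.077 + 0.095 + 0.088 − 0.052 = 0.894

0.894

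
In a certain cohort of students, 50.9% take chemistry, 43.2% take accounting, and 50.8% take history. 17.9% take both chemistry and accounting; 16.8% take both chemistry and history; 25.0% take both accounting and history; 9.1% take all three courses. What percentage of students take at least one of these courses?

Using inclusion–exclusion:
P(at least one) = 50.9 + 43.2 + 50.8 − 17.9 − 16.8 − 25.0 + 9.1 = 94.3%

94.3%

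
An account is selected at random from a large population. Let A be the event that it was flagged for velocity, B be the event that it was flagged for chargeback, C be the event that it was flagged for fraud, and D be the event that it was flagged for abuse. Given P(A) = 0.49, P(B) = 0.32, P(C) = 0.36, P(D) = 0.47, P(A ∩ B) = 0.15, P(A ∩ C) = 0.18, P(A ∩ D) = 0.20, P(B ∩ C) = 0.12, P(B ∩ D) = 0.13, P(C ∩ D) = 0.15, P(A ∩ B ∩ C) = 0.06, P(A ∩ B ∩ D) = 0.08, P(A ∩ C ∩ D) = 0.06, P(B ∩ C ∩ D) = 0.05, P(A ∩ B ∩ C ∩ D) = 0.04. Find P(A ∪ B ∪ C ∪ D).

0.92

Apply inclusion-exclusion:
P(A ∪ B ∪ C ∪ D) = 0.49 + 0.32 + 0.36 + 0.47 − 0.15 − 0.18 − 0.20 − 0.12 − 0.13 − 0.15 + 0.06 + 0.08 + 0.06 + 0.05 − 0.04 = 0.92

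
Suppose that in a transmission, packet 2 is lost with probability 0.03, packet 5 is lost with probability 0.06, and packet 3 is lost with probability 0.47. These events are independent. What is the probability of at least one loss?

0.516746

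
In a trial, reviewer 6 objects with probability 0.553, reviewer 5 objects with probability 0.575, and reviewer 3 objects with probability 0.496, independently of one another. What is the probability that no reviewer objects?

0.0957474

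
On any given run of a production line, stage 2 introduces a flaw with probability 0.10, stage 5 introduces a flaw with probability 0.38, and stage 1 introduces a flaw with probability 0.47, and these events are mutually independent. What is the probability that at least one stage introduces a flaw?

0.70426

Since the events are independent, P(none) is the product of the individual non-occurrence probabilities.
P(none) = (1 − 0.10) × (1 − 0.38) × (1 − 0.47) = 0.90 × 0.62 × 0.53 = 0.29574
P(at least one) = 1 − 0.29574 = 0.70426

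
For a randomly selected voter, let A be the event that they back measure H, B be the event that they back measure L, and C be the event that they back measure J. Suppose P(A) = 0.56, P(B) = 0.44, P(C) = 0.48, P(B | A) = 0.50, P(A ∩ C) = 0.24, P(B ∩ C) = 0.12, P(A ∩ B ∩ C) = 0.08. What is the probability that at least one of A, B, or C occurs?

0.92

P(A ∩ B) = P(A)·P(B|A) = 0.56 × 0.50 = 0.28
By inclusion–exclusion:
P(A ∪ B ∪ C) = 0.56 + 0.44 + 0.48 − 0.28 − 0.24 − 0.12 + 0.08 = 0.92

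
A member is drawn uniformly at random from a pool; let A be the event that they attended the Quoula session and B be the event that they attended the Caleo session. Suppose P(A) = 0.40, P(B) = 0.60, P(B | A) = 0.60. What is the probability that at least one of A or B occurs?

0.76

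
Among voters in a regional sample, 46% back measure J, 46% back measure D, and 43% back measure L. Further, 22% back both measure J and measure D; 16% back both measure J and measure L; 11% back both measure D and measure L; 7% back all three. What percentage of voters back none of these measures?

P(≥1) = 46 + 46 + 43 − 22 − 16 − 11 + 7 = 93%
P(none) = 100% − 93% = 7%

7%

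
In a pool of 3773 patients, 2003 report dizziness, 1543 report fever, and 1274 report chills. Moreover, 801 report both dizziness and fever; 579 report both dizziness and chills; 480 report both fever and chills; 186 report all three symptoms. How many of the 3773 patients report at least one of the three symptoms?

3146

|union| = 2003 + 1543 + 1274 − 801 − 579 − 480 + 186 = 3146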